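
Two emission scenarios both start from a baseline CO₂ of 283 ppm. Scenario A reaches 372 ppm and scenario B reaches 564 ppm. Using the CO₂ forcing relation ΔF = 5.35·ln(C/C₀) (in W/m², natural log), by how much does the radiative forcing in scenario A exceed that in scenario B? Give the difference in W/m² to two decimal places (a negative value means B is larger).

ΔF_A = 5.35 ln(372/283) = 5.35 × 0.27345 = 1.4630 W/m².
ΔF_B = 5.35 ln(564/283) = 5.35 × 0.68961 = 3.6894 W/m².
Difference: 1.4630 − 3.6894 = -2.2264 W/m².

ΔF_A − ΔF_B = -2.23 W/m²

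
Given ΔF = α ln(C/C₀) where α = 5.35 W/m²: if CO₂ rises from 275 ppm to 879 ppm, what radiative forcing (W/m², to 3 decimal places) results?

ΔF = 6.217 W/m²

CO₂: 5.35 × ln(879/275) = 5.35 × ln(3.19636) = 5.35 × 1.16201 = 6.2168 W/m².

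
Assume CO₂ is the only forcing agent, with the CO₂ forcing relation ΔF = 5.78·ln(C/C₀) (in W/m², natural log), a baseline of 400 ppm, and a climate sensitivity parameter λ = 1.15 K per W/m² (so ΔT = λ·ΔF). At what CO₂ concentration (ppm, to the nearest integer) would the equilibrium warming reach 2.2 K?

Required forcing: ΔF = ΔT/λ = 2.2/1.15 = 1.9130 W/m².
Then ln(C/400) = ΔF/5.78 = 1.9130/5.78 = 0.33097.
So C = 400 × e^0.33097 = 400 × 1.39232 = 556.93 ppm.

C ≈ 557 ppm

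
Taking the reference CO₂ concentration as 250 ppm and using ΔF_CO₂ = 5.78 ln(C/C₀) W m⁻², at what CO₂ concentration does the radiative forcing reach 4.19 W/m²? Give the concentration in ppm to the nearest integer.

Set 5.78 ln(C/250) = 4.19, so ln(C/250) = 4.19/5.78 = 0.72491.
Then C/250 = e^0.72491 = 2.06455, giving C = 250 × 2.06455 = 516.14 ppm.

C ≈ 516 ppm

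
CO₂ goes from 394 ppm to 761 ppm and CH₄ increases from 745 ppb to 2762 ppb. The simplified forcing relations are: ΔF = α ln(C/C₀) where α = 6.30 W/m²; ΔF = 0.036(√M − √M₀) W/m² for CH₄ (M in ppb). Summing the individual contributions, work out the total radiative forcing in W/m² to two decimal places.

ΔF = 5.06 W/m²

CO₂: 6.30 × ln(761/394) = 6.30 × ln(1.93147) = 6.30 × 0.65828 = 4.1472 W/m².
CH₄: 0.036 × (√2762 − √745) = 0.036 × (52.5547 − 27.2947) = 0.036 × 25.2600 = 0.9094 W/m².
Total ΔF = 4.1472 + 0.9094 = 5.0566 W/m².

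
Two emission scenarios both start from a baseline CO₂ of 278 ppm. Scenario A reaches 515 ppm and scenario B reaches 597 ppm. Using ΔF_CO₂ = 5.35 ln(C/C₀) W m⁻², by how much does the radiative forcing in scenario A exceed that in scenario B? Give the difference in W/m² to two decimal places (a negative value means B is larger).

ΔF_A = 5.35 ln(515/278) = 5.35 × 0.61655 = 3.2985 W/m².
ΔF_B = 5.35 ln(597/278) = 5.35 × 0.76430 = 4.0890 W/m².
Difference: 3.2985 − 4.0890 = -0.7905 W/m².
(Equivalently, ΔF_A − ΔF_B = 5.35 ln(515/597) = 5.35 × -0.14775 = -0.7905 W/m².)

ΔF_A − ΔF_B = -0.79 W/m²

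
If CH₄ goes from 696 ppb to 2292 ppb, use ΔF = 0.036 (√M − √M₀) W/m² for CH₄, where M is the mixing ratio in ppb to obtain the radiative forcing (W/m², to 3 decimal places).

CH₄: 0.036 × (√2292 − √696) = 0.036 × (47.8748 − 26.3818) = 0.036 × 21.4930 = 0.7737 W/m².

ΔF = 0.774 W/m²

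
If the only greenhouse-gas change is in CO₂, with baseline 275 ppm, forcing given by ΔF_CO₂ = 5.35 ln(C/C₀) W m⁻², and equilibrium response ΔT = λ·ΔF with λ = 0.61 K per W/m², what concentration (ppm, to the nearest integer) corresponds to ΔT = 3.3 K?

C ≈ 756 ppm

Required forcing: ΔF = ΔT/λ = 3.3/0.61 = 5.4098 W/m².
Then ln(C/275) = ΔF/5.35 = 5.4098/5.35 = 1.01118.
So C = 275 × e^1.01118 = 275 × 2.74884 = 755.93 ppm.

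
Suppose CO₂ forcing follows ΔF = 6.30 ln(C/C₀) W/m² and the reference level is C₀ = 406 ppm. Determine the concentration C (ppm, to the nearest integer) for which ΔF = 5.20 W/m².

Set 6.30 ln(C/406) = 5.20, so ln(C/406) = 5.20/6.30 = 0.82540.
Then C/406 = e^0.82540 = 2.28279, giving C = 406 × 2.28279 = 926.81 ppm.

C ≈ 927 ppm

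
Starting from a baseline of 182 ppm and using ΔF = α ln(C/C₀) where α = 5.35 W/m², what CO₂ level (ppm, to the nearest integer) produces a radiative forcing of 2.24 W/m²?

Set 5.35 ln(C/182) = 2.24, so ln(C/182) = 2.24/5.35 = 0.41869.
Then C/182 = e^0.41869 = 1.51997, giving C = 182 × 1.51997 = 276.63 ppm.

C ≈ 277 ppm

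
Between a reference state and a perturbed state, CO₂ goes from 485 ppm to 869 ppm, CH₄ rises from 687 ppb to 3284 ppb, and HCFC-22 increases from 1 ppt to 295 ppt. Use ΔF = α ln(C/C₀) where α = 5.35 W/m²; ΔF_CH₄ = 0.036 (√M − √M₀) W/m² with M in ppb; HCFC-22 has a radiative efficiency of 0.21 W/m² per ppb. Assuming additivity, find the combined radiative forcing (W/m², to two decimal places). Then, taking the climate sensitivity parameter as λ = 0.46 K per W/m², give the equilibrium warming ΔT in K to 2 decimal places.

CO₂: 5.35 × ln(869/485) = 5.35 × ln(1.79175) = 5.35 × 0.58319 = 3.1201 W/m².
CH₄: 0.036 × (√3284 − √687) = 0.036 × (57.3062 − 26.2107) = 0.036 × 31.0955 = 1.1194 W/m².
HCFC-22: Δ = 295 − 1 = 294 ppt = 0.294 ppb; ΔF = 0.21 × 0.294 = 0.0617 W/m².
Total ΔF = 3.1201 + 1.1194 + 0.0617 = 4.3012 W/m².
ΔT = λ ΔF = 0.46 × 4.30 = 1.9780 K.

ΔF = 4.30 W/m²; ΔT = 1.98 K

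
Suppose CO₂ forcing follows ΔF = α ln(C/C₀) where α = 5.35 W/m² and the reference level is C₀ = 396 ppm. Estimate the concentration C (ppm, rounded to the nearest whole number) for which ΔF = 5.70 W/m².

C ≈ 1149 ppm

Set 5.35 ln(C/396) = 5.70, so ln(C/396) = 5.70/5.35 = 1.06542.
Then C/396 = e^1.06542 = 2.90206, giving C = 396 × 2.90206 = 1149.22 ppm.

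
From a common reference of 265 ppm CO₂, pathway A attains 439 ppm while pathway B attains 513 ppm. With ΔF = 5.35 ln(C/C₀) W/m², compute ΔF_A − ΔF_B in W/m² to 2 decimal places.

ΔF_A = 5.35 ln(439/265) = 5.35 × 0.50477 = 2.7005 W/m².
ΔF_B = 5.35 ln(513/265) = 5.35 × 0.66055 = 3.5339 W/m².
Difference: 2.7005 − 3.5339 = -0.8334 W/m².

ΔF_A − ΔF_B = -0.83 W/m²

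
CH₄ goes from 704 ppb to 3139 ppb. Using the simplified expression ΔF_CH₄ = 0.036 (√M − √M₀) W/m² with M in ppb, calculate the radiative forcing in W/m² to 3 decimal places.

ΔF = 1.062 W/m²

CH₄: 0.036 × (√3139 − √704) = 0.036 × (56.0268 − 26.5330) = 0.036 × 29.4938 = 1.0618 W/m².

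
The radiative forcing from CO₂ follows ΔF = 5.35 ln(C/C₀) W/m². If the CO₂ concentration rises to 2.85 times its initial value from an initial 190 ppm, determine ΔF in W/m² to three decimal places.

ΔF = 5.35 × ln(2.85) = 5.35 × 1.04732 = 5.6032 W/m².

ΔF = 5.603 W/m²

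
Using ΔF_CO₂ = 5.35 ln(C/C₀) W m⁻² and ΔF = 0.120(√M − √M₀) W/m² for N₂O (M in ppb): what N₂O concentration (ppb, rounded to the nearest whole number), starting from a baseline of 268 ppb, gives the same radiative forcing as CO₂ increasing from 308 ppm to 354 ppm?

M ≈ 510 ppb

CO₂ forcing: 5.35 × ln(354/308) = 5.35 × 0.139197 = 0.74470 W/m².
Set 0.120(√M − √268) = 0.74470: √M = 0.74470/0.120 + √268 = 6.2058 + 16.3707 = 22.5765.
M = (22.5765)² = 509.70 ppb.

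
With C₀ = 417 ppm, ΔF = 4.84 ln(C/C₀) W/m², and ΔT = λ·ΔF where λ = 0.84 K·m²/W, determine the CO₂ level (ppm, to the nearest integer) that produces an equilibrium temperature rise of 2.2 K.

Required forcing: ΔF = ΔT/λ = 2.2/0.84 = 2.6190 W/m².
Then ln(C/417) = ΔF/4.84 = 2.6190/4.84 = 0.54112.
So C = 417 × e^0.54112 = 417 × 1.71793 = 716.38 ppm.

C ≈ 716 ppm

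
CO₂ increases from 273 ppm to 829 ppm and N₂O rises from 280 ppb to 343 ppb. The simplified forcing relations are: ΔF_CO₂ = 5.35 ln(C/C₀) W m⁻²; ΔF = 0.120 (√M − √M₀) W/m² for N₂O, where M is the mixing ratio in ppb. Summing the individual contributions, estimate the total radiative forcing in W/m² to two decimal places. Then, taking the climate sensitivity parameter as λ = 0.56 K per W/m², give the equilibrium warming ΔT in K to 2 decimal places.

CO₂: 5.35 × ln(829/273) = 5.35 × ln(3.03663) = 5.35 × 1.11075 = 5.9425 W/m².
N₂O: 0.120 × (√343 − √280) = 0.120 × (18.5203 − 16.7332) = 0.120 × 1.7871 = 0.2145 W/m².
Total ΔF = 5.9425 + 0.2145 = 6.1570 W/m².
ΔT = λ ΔF = 0.56 × 6.16 = 3.4496 K.

ΔF = 6.16 W/m²; ΔT = 3.45 K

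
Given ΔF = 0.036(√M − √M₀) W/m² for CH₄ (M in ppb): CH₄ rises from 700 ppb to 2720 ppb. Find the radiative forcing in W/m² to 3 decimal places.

CH₄: 0.036 × (√2720 − √700) = 0.036 × (52.1536 − 26.4575) = 0.036 × 25.6961 = 0.9251 W/m².

ΔF = 0.925 W/m²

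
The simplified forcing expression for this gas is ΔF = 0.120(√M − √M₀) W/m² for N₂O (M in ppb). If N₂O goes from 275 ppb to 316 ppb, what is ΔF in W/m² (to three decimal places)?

ΔF = 0.143 W/m²

N₂O: 0.120 × (√316 − √275) = 0.120 × (17.7764 − 16.5831) = 0.120 × 1.1933 = 0.1432 W/m².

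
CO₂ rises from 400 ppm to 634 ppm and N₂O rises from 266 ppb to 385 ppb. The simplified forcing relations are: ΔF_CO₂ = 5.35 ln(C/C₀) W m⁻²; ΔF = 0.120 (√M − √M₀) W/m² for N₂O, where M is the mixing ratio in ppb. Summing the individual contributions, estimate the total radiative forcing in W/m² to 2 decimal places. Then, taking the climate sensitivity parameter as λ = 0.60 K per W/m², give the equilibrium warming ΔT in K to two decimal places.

ΔF = 2.86 W/m²; ΔT = 1.72 K

CO₂: 5.35 × ln(634/400) = 5.35 × ln(1.58500) = 5.35 × 0.46058 = 2.4641 W/m².
N₂O: 0.120 × (√385 − √266) = 0.120 × (19.6214 − 16.3095) = 0.120 × 3.3119 = 0.3974 W/m².
Total ΔF = 2.4641 + 0.3974 = 2.8615 W/m².
ΔT = λ ΔF = 0.60 × 2.86 = 1.7160 K.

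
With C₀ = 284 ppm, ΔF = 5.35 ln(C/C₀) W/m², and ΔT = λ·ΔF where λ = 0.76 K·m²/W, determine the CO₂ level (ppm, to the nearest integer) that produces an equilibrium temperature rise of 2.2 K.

C ≈ 488 ppm

Required forcing: ΔF = ΔT/λ = 2.2/0.76 = 2.8947 W/m².
Then ln(C/284) = ΔF/5.35 = 2.8947/5.35 = 0.54107.
So C = 284 × e^0.54107 = 284 × 1.71784 = 487.87 ppm.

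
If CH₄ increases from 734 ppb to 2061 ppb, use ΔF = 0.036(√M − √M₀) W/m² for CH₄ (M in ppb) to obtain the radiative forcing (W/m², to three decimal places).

ΔF = 0.659 W/m²

CH₄: 0.036 × (√2061 − √734) = 0.036 × (45.3982 − 27.0924) = 0.036 × 18.3058 = 0.6590 W/m².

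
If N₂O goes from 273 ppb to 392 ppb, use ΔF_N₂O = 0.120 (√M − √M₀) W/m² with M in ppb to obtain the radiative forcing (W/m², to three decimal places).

N₂O: 0.120 × (√392 − √273) = 0.120 × (19.7990 − 16.5227) = 0.120 × 3.2763 = 0.3932 W/m².

ΔF = 0.393 W/m²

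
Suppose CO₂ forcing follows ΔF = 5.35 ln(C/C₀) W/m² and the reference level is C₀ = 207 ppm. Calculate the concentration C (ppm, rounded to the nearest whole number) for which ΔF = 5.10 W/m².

C ≈ 537 ppm

Set 5.35 ln(C/207) = 5.10, so ln(C/207) = 5.10/5.35 = 0.95327.
Then C/207 = e^0.95327 = 2.59418, giving C = 207 × 2.59418 = 537.00 ppm.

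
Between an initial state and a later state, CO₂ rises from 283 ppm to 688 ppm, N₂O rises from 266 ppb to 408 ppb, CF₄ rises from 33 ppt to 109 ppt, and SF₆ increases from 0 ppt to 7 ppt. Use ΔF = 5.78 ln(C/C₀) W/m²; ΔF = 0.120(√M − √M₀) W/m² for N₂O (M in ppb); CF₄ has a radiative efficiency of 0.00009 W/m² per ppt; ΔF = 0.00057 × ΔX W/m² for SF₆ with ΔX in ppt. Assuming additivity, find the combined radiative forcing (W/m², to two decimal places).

ΔF = 5.61 W/m²

CO₂: 5.78 × ln(688/283) = 5.78 × ln(2.43110) = 5.78 × 0.88834 = 5.1346 W/m².
N₂O: 0.120 × (√408 − √266) = 0.120 × (20.1990 − 16.3095) = 0.120 × 3.8895 = 0.4667 W/m².
CF₄: ΔF = 0.00009 × (109 − 33) = 0.00009 × 76 = 0.0068 W/m².
SF₆: ΔF = 0.00057 × (7 − 0) = 0.00057 × 7 = 0.0040 W/m².
Total ΔF = 5.1346 + 0.4667 + 0.0068 + 0.0040 = 5.6121 W/m².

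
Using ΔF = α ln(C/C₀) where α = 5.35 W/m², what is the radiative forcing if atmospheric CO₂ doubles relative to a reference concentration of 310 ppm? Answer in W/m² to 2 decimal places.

ΔF = 3.71 W/m²

Because the forcing depends only on the ratio C/C₀, the initial concentration does not enter.
ΔF = 5.35 × ln(2) = 5.35 × 0.69315 = 3.7084 W/m².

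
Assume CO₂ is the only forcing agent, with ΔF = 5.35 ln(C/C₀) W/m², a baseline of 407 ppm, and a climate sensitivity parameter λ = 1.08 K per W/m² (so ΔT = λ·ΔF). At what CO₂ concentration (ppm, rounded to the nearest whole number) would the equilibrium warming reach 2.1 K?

C ≈ 585 ppm

Required forcing: ΔF = ΔT/λ = 2.1/1.08 = 1.9444 W/m².
Then ln(C/407) = ΔF/5.35 = 1.9444/5.35 = 0.36344.
So C = 407 × e^0.36344 = 407 × 1.43827 = 585.38 ppm.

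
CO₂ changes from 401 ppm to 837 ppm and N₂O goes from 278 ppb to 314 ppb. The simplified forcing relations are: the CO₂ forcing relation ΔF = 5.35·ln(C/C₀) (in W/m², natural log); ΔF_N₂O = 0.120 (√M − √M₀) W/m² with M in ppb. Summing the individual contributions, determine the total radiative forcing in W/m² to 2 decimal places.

CO₂: 5.35 × ln(837/401) = 5.35 × ln(2.08728) = 5.35 × 0.73586 = 3.9369 W/m².
N₂O: 0.120 × (√314 − √278) = 0.120 × (17.7200 − 16.6733) = 0.120 × 1.0467 = 0.1256 W/m².
Total ΔF = 3.9369 + 0.1256 = 4.0625 W/m².

ΔF = 4.06 W/m²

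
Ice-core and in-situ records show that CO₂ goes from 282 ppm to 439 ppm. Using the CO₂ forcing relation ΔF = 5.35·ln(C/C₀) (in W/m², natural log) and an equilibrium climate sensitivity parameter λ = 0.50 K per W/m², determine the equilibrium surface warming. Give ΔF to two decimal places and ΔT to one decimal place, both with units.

ΔF = 2.37 W/m²; ΔT = 1.2 K

CO₂: 5.35 × ln(439/282) = 5.35 × ln(1.55674) = 5.35 × 0.44259 = 2.3679 W/m².
ΔT = λ ΔF = 0.50 × 2.37 = 1.1850 K.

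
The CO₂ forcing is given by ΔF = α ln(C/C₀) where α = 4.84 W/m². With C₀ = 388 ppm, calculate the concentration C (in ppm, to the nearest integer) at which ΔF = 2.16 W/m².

Set 4.84 ln(C/388) = 2.16, so ln(C/388) = 2.16/4.84 = 0.44628.
Then C/388 = e^0.44628 = 1.56249, giving C = 388 × 1.56249 = 606.25 ppm.

C ≈ 606 ppm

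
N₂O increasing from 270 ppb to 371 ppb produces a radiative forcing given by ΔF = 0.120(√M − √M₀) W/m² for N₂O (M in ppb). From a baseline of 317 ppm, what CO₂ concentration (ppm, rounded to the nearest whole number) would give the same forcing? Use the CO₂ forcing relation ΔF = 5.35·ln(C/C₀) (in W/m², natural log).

N₂O forcing: 0.120 × (√371 − √270) = 0.120 × (19.2614 − 16.4317) = 0.120 × 2.8297 = 0.33956 W/m².
Set 5.35 ln(C/317) = 0.33956: ln(C/317) = 0.33956/5.35 = 0.06347, so C = 317 × e^0.06347 = 317 × 1.06553 = 337.77 ppm.

C ≈ 338 ppm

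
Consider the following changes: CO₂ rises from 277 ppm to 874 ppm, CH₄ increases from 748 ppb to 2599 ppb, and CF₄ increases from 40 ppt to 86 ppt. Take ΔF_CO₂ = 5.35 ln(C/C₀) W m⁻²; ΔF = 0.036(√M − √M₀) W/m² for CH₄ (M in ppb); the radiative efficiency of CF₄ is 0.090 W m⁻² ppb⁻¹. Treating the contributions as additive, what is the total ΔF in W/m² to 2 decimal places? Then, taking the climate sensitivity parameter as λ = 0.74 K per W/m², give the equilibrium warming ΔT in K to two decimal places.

CO₂: 5.35 × ln(874/277) = 5.35 × ln(3.15523) = 5.35 × 1.14906 = 6.1475 W/m².
CH₄: 0.036 × (√2599 − √748) = 0.036 × (50.9804 − 27.3496) = 0.036 × 23.6308 = 0.8507 W/m².
CF₄: Δ = 86 − 40 = 46 ppt = 0.046 ppb; ΔF = 0.090 × 0.046 = 0.0041 W/m².
Total ΔF = 6.1475 + 0.8507 + 0.0041 = 7.0023 W/m².
ΔT = λ ΔF = 0.74 × 7.00 = 5.1800 K.

ΔF = 7.00 W/m²; ΔT = 5.18 K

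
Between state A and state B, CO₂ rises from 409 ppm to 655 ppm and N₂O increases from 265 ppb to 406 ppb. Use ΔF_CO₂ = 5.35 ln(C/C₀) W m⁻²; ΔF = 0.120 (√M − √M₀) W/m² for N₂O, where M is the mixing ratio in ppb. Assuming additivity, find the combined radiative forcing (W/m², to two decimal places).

CO₂: 5.35 × ln(655/409) = 5.35 × ln(1.60147) = 5.35 × 0.47092 = 2.5194 W/m².
N₂O: 0.120 × (√406 − √265) = 0.120 × (20.1494 − 16.2788) = 0.120 × 3.8706 = 0.4645 W/m².
Total ΔF = 2.5194 + 0.4645 = 2.9839 W/m².

ΔF = 2.98 W/m²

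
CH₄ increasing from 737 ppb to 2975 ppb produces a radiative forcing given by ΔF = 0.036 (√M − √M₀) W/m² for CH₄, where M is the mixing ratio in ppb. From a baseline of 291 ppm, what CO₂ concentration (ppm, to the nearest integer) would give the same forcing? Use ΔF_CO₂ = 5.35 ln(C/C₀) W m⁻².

C ≈ 350 ppm

CH₄ forcing: 0.036 × (√2975 − √737) = 0.036 × (54.5436 − 27.1477) = 0.036 × 27.3959 = 0.98625 W/m².
Set 5.35 ln(C/291) = 0.98625: ln(C/291) = 0.98625/5.35 = 0.18435, so C = 291 × e^0.18435 = 291 × 1.20244 = 349.91 ppm.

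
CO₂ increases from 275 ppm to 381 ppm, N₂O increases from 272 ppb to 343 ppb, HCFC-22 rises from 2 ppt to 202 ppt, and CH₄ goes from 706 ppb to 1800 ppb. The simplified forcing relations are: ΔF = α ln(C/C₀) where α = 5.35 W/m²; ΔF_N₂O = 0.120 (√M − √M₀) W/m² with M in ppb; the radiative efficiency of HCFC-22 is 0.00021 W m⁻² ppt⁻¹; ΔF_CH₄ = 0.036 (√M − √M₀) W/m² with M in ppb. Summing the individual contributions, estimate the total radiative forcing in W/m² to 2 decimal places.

ΔF = 2.60 W/m²

CO₂: 5.35 × ln(381/275) = 5.35 × ln(1.38545) = 5.35 × 0.32602 = 1.7442 W/m².
N₂O: 0.120 × (√343 − √272) = 0.120 × (18.5203 − 16.4924) = 0.120 × 2.0279 = 0.2433 W/m².
HCFC-22: ΔF = 0.00021 × (202 − 2) = 0.00021 × 200 = 0.0420 W/m².
CH₄: 0.036 × (√1800 − √706) = 0.036 × (42.4264 − 26.5707) = 0.036 × 15.8557 = 0.5708 W/m².
Total ΔF = 1.7442 + 0.2433 + 0.0420 + 0.5708 = 2.6003 W/m².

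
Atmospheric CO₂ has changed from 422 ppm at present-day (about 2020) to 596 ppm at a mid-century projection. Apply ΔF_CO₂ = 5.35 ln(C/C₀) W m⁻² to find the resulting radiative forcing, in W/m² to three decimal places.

ΔF = 1.847 W/m²

CO₂ absorption bands are partially saturated, so forcing scales with the logarithm of the concentration ratio.
CO₂: 5.35 × ln(596/422) = 5.35 × ln(1.41232) = 5.35 × 0.34523 = 1.8470 W/m².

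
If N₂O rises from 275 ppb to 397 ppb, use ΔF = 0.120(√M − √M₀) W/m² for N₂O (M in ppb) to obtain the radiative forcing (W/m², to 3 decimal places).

ΔF = 0.401 W/m²

N₂O: 0.120 × (√397 − √275) = 0.120 × (19.9249 − 16.5831) = 0.120 × 3.3418 = 0.4010 W/m².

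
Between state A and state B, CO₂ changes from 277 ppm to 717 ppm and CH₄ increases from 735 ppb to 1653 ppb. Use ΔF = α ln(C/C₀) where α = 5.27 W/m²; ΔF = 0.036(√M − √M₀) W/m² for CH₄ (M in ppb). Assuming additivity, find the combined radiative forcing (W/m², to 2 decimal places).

CO₂: 5.27 × ln(717/277) = 5.27 × ln(2.58845) = 5.27 × 0.95106 = 5.0121 W/m².
CH₄: 0.036 × (√1653 − √735) = 0.036 × (40.6571 − 27.1109) = 0.036 × 13.5462 = 0.4877 W/m².
Total ΔF = 5.0121 + 0.4877 = 5.4998 W/m².

ΔF = 5.50 W/m²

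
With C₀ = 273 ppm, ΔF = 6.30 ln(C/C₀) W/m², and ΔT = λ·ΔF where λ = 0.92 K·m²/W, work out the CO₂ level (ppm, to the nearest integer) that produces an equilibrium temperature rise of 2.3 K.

Required forcing: ΔF = ΔT/λ = 2.3/0.92 = 2.5000 W/m².
Then ln(C/273) = ΔF/6.30 = 2.5000/6.30 = 0.39683.
So C = 273 × e^0.39683 = 273 × 1.48710 = 405.98 ppm.

C ≈ 406 ppm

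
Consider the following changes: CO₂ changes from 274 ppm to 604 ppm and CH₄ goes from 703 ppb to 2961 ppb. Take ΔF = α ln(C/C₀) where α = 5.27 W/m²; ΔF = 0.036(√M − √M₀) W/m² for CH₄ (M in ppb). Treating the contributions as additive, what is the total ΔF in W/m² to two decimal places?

CO₂: 5.27 × ln(604/274) = 5.27 × ln(2.20438) = 5.27 × 0.79045 = 4.1657 W/m².
CH₄: 0.036 × (√2961 − √703) = 0.036 × (54.4151 − 26.5141) = 0.036 × 27.9010 = 1.0044 W/m².
Total ΔF = 4.1657 + 1.0044 = 5.1701 W/m².

ΔF = 5.17 W/m²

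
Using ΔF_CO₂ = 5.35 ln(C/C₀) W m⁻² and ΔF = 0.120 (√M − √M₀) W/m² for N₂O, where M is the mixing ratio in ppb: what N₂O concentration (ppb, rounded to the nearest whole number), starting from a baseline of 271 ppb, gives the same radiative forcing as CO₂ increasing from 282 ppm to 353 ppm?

CO₂ forcing: 5.35 × ln(353/282) = 5.35 × 0.224561 = 1.20140 W/m².
Set 0.120(√M − √271) = 1.20140: √M = 1.20140/0.120 + √271 = 10.0117 + 16.4621 = 26.4738.
M = (26.4738)² = 700.86 ppb.

M ≈ 701 ppb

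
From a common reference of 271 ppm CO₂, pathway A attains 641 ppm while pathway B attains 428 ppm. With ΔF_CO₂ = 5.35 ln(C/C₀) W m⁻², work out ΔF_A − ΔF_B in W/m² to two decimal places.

ΔF_A = 5.35 ln(641/271) = 5.35 × 0.86091 = 4.6059 W/m².
ΔF_B = 5.35 ln(428/271) = 5.35 × 0.45700 = 2.4450 W/m².
Difference: 4.6059 − 2.4450 = 2.1609 W/m².

ΔF_A − ΔF_B = 2.16 W/m²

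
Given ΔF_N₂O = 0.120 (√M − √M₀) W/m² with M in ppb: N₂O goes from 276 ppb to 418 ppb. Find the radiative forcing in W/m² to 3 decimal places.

N₂O: 0.120 × (√418 − √276) = 0.120 × (20.4450 − 16.6132) = 0.120 × 3.8318 = 0.4598 W/m².

ΔF = 0.460 W/m²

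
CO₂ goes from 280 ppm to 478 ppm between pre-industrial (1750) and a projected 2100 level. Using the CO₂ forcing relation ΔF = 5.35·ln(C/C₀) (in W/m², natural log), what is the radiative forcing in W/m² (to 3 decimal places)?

ΔF = 2.861 W/m²

CO₂ absorption bands are partially saturated, so forcing scales with the logarithm of the concentration ratio.
CO₂: 5.35 × ln(478/280) = 5.35 × ln(1.70714) = 5.35 × 0.53482 = 2.8613 W/m².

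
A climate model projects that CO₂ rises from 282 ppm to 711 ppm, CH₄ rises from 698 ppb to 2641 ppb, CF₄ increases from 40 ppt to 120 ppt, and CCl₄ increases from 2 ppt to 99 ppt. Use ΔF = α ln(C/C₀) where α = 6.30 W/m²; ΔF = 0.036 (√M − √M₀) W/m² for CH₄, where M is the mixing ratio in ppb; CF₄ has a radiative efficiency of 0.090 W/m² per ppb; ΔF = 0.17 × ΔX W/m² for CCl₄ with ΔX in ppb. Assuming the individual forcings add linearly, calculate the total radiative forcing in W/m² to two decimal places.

CO₂: 6.30 × ln(711/282) = 6.30 × ln(2.52128) = 6.30 × 0.92477 = 5.8261 W/m².
CH₄: 0.036 × (√2641 − √698) = 0.036 × (51.3907 − 26.4197) = 0.036 × 24.9710 = 0.8990 W/m².
CF₄: Δ = 120 − 40 = 80 ppt = 0.080 ppb; ΔF = 0.090 × 0.080 = 0.0072 W/m².
CCl₄: Δ = 99 − 2 = 97 ppt = 0.097 ppb; ΔF = 0.17 × 0.097 = 0.0165 W/m².
Total ΔF = 5.8261 + 0.8990 + 0.0072 + 0.0165 = 6.7488 W/m².

ΔF = 6.75 W/m²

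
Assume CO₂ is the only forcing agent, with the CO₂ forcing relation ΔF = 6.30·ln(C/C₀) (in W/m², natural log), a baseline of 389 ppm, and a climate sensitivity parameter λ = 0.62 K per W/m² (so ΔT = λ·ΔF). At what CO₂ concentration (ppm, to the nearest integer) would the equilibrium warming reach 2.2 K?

Required forcing: ΔF = ΔT/λ = 2.2/0.62 = 3.5484 W/m².
Then ln(C/389) = ΔF/6.30 = 3.5484/6.30 = 0.56324.
So C = 389 × e^0.56324 = 389 × 1.75635 = 683.22 ppm.

C ≈ 683 ppm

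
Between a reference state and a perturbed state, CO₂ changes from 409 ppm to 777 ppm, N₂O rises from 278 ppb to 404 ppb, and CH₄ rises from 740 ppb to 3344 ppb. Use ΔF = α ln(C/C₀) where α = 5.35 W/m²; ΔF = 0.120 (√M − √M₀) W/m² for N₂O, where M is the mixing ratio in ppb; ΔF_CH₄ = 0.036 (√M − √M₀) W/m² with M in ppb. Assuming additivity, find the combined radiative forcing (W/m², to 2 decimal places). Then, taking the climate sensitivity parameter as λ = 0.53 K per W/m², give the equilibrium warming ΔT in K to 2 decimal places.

ΔF = 4.95 W/m²; ΔT = 2.62 K

CO₂: 5.35 × ln(777/409) = 5.35 × ln(1.89976) = 5.35 × 0.64173 = 3.4333 W/m².
N₂O: 0.120 × (√404 − √278) = 0.120 × (20.0998 − 16.6733) = 0.120 × 3.4265 = 0.4112 W/m².
CH₄: 0.036 × (√3344 − √740) = 0.036 × (57.8273 − 27.2029) = 0.036 × 30.6244 = 1.1025 W/m².
Total ΔF = 3.4333 + 0.4112 + 1.1025 = 4.9470 W/m².
ΔT = λ ΔF = 0.53 × 4.95 = 2.6235 K.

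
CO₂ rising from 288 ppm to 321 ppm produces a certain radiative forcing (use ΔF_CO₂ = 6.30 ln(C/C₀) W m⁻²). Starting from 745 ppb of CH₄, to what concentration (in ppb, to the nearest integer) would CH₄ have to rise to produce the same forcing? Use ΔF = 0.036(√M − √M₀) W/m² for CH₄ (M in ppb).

CO₂ forcing: 6.30 × ln(321/288) = 6.30 × 0.108481 = 0.68343 W/m².
Set 0.036(√M − √745) = 0.68343: √M = 0.68343/0.036 + √745 = 18.9842 + 27.2947 = 46.2789.
M = (46.2789)² = 2141.74 ppb.

M ≈ 2142 ppb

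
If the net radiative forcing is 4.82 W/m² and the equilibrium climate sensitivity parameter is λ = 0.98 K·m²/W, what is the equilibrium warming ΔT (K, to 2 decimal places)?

ΔT = λ ΔF = 0.98 × 4.82 = 4.7236 K.

ΔT = 4.72 K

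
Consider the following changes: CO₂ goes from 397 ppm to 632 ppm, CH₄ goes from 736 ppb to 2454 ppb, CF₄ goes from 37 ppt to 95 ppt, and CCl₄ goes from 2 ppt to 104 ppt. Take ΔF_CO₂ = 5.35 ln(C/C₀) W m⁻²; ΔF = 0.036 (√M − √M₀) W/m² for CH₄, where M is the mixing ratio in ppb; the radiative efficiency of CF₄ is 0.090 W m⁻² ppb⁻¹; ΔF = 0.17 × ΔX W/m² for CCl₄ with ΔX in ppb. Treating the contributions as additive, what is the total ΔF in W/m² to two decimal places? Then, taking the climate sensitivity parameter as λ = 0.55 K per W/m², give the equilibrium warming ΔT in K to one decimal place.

ΔF = 3.32 W/m²; ΔT = 1.8 K

CO₂: 5.35 × ln(632/397) = 5.35 × ln(1.59194) = 5.35 × 0.46495 = 2.4875 W/m².
CH₄: 0.036 × (√2454 − √736) = 0.036 × (49.5379 − 27.1293) = 0.036 × 22.4086 = 0.8067 W/m².
CF₄: Δ = 95 − 37 = 58 ppt = 0.058 ppb; ΔF = 0.090 × 0.058 = 0.0052 W/m².
CCl₄: Δ = 104 − 2 = 102 ppt = 0.102 ppb; ΔF = 0.17 × 0.102 = 0.0173 W/m².
Total ΔF = 2.4875 + 0.8067 + 0.0052 + 0.0173 = 3.3167 W/m².
ΔT = λ ΔF = 0.55 × 3.32 = 1.8260 K.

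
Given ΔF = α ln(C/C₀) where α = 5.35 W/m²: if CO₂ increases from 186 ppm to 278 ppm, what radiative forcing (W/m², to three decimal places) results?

ΔF = 2.150 W/m²

CO₂: 5.35 × ln(278/186) = 5.35 × ln(1.49462) = 5.35 × 0.40187 = 2.1500 W/m².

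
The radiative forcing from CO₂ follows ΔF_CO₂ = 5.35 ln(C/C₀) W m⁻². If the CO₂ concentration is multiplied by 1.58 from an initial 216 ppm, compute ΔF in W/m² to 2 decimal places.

Because the forcing depends only on the ratio C/C₀, the initial concentration does not enter.
ΔF = 5.35 × ln(1.58) = 5.35 × 0.45742 = 2.4472 W/m².

ΔF = 2.45 W/m²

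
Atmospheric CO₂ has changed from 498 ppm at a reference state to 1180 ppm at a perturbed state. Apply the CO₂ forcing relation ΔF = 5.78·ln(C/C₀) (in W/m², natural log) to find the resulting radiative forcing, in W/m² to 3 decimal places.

CO₂: 5.78 × ln(1180/498) = 5.78 × ln(2.36948) = 5.78 × 0.86267 = 4.9862 W/m².

ΔF = 4.986 W/m²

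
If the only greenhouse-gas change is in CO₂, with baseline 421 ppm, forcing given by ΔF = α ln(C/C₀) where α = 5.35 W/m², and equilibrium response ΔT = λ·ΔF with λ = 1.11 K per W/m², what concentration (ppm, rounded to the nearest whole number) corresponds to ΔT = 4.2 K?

Required forcing: ΔF = ΔT/λ = 4.2/1.11 = 3.7838 W/m².
Then ln(C/421) = ΔF/5.35 = 3.7838/5.35 = 0.70725.
So C = 421 × e^0.70725 = 421 × 2.02841 = 853.96 ppm.

C ≈ 854 ppm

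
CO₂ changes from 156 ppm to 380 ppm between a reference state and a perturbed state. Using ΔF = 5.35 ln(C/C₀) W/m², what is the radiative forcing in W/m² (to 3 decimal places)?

ΔF = 4.763 W/m²

CO₂: 5.35 × ln(380/156) = 5.35 × ln(2.43590) = 5.35 × 0.89032 = 4.7632 W/m².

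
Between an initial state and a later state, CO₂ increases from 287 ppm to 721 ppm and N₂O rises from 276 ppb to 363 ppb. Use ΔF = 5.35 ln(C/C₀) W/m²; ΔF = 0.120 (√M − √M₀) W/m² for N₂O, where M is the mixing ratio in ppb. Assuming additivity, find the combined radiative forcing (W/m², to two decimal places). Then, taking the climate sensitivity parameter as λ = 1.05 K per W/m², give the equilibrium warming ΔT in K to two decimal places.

ΔF = 5.22 W/m²; ΔT = 5.48 K

CO₂: 5.35 × ln(721/287) = 5.35 × ln(2.51220) = 5.35 × 0.92116 = 4.9282 W/m².
N₂O: 0.120 × (√363 − √276) = 0.120 × (19.0526 − 16.6132) = 0.120 × 2.4394 = 0.2927 W/m².
Total ΔF = 4.9282 + 0.2927 = 5.2209 W/m².
ΔT = λ ΔF = 1.05 × 5.22 = 5.4810 K.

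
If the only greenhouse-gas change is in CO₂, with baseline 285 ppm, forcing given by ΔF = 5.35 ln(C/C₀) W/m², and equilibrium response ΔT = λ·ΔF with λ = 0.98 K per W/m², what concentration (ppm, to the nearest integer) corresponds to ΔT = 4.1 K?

C ≈ 623 ppm

Required forcing: ΔF = ΔT/λ = 4.1/0.98 = 4.1837 W/m².
Then ln(C/285) = ΔF/5.35 = 4.1837/5.35 = 0.78200.
So C = 285 × e^0.78200 = 285 × 2.18584 = 622.96 ppm.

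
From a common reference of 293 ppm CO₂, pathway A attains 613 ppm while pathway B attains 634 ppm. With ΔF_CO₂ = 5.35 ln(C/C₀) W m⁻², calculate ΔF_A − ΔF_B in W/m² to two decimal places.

ΔF_A = 5.35 ln(613/293) = 5.35 × 0.73819 = 3.9493 W/m².
ΔF_B = 5.35 ln(634/293) = 5.35 × 0.77188 = 4.1296 W/m².
Difference: 3.9493 − 4.1296 = -0.1803 W/m².

ΔF_A − ΔF_B = -0.18 W/m²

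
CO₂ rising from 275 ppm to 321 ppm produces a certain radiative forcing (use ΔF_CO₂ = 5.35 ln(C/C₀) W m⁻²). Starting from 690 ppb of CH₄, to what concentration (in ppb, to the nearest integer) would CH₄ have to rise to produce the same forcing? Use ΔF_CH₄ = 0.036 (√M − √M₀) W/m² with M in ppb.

CO₂ forcing: 5.35 × ln(321/275) = 5.35 × 0.154670 = 0.82748 W/m².
Set 0.036(√M − √690) = 0.82748: √M = 0.82748/0.036 + √690 = 22.9856 + 26.2679 = 49.2535.
M = (49.2535)² = 2425.91 ppb.

M ≈ 2426 ppb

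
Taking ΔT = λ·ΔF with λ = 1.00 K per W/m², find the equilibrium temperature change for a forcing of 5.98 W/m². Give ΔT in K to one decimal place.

ΔT = 6.0 K

ΔT = λ ΔF = 1.00 × 5.98 = 5.9800 K.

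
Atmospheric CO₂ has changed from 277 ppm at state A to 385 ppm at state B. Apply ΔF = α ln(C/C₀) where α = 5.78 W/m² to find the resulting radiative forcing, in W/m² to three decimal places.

ΔF = 1.903 W/m²

CO₂: 5.78 × ln(385/277) = 5.78 × ln(1.38989) = 5.78 × 0.32922 = 1.9029 W/m².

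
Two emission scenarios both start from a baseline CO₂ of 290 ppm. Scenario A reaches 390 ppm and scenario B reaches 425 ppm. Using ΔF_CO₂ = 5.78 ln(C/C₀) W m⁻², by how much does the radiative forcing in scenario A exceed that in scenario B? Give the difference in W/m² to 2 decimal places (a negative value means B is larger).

ΔF_A = 5.78 ln(390/290) = 5.78 × 0.29627 = 1.7124 W/m².
ΔF_B = 5.78 ln(425/290) = 5.78 × 0.38221 = 2.2092 W/m².
Difference: 1.7124 − 2.2092 = -0.4968 W/m².

ΔF_A − ΔF_B = -0.50 W/m²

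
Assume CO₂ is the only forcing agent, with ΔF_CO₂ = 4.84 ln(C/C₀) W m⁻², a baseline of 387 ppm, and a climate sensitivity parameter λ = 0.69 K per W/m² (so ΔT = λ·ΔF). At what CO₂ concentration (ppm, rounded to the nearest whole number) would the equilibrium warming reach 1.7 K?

Required forcing: ΔF = ΔT/λ = 1.7/0.69 = 2.4638 W/m².
Then ln(C/387) = ΔF/4.84 = 2.4638/4.84 = 0.50905.
So C = 387 × e^0.50905 = 387 × 1.66371 = 643.86 ppm.

C ≈ 644 ppm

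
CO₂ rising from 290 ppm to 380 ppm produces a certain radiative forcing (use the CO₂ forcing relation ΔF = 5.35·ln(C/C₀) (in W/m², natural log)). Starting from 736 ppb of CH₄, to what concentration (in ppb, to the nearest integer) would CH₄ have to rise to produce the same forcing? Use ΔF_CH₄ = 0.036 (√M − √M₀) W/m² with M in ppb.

CO₂ forcing: 5.35 × ln(380/290) = 5.35 × 0.270290 = 1.44605 W/m².
Set 0.036(√M − √736) = 1.44605: √M = 1.44605/0.036 + √736 = 40.1681 + 27.1293 = 67.2974.
M = (67.2974)² = 4528.94 ppb.

M ≈ 4529 ppb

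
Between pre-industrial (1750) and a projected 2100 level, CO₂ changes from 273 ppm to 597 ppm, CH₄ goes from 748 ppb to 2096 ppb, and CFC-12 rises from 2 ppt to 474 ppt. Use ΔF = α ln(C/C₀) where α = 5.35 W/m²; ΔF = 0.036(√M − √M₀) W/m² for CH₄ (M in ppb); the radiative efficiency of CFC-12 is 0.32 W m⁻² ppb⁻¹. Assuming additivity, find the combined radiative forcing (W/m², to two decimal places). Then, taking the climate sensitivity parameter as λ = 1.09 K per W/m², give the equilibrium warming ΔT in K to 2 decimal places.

CO₂: 5.35 × ln(597/273) = 5.35 × ln(2.18681) = 5.35 × 0.78244 = 4.1861 W/m².
CH₄: 0.036 × (√2096 − √748) = 0.036 × (45.7821 − 27.3496) = 0.036 × 18.4325 = 0.6636 W/m².
CFC-12: Δ = 474 − 2 = 472 ppt = 0.472 ppb; ΔF = 0.32 × 0.472 = 0.1510 W/m².
Total ΔF = 4.1861 + 0.6636 + 0.1510 = 5.0007 W/m².
ΔT = λ ΔF = 1.09 × 5.00 = 5.4500 K.

ΔF = 5.00 W/m²; ΔT = 5.45 K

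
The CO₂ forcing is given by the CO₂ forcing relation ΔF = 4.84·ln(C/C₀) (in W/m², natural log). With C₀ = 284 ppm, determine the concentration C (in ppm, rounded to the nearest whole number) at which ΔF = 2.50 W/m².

C ≈ 476 ppm

Set 4.84 ln(C/284) = 2.50, so ln(C/284) = 2.50/4.84 = 0.51653.
Then C/284 = e^0.51653 = 1.67620, giving C = 284 × 1.67620 = 476.04 ppm.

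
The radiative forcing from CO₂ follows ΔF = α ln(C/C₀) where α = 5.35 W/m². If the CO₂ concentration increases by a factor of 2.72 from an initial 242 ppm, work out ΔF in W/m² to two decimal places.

Because the forcing depends only on the ratio C/C₀, the initial concentration does not enter.
ΔF = 5.35 × ln(2.72) = 5.35 × 1.00063 = 5.3534 W/m².

ΔF = 5.35 W/m²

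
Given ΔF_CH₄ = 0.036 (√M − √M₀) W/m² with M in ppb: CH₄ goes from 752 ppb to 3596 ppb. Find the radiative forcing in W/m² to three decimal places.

CH₄: 0.036 × (√3596 − √752) = 0.036 × (59.9667 − 27.4226) = 0.036 × 32.5441 = 1.1716 W/m².

ΔF = 1.172 W/m²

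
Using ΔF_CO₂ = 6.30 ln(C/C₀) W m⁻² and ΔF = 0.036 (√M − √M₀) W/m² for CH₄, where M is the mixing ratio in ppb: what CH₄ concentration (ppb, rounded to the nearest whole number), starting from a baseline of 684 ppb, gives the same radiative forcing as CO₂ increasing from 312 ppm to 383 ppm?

CO₂ forcing: 6.30 × ln(383/312) = 6.30 × 0.205032 = 1.29170 W/m².
Set 0.036(√M − √684) = 1.29170: √M = 1.29170/0.036 + √684 = 35.8806 + 26.1534 = 62.0340.
M = (62.0340)² = 3848.22 ppb.

M ≈ 3848 ppb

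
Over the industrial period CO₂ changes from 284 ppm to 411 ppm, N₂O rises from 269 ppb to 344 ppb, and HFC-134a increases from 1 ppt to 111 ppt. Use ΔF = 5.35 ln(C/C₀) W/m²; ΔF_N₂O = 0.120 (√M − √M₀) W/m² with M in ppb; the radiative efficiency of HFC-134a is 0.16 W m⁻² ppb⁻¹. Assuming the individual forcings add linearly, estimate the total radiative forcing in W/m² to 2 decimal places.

ΔF = 2.25 W/m²

CO₂: 5.35 × ln(411/284) = 5.35 × ln(1.44718) = 5.35 × 0.36962 = 1.9775 W/m².
N₂O: 0.120 × (√344 − √269) = 0.120 × (18.5472 − 16.4012) = 0.120 × 2.1460 = 0.2575 W/m².
HFC-134a: Δ = 111 − 1 = 110 ppt = 0.110 ppb; ΔF = 0.16 × 0.110 = 0.0176 W/m².
Total ΔF = 1.9775 + 0.2575 + 0.0176 = 2.2526 W/m².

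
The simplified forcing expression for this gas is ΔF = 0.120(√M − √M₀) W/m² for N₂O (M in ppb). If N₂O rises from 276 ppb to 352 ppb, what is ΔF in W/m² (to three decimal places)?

N₂O: 0.120 × (√352 − √276) = 0.120 × (18.7617 − 16.6132) = 0.120 × 2.1485 = 0.2578 W/m².

ΔF = 0.258 W/m²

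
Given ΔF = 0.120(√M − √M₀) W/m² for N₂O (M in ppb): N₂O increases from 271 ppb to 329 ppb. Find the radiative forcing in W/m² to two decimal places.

ΔF = 0.20 W/m²

N₂O: 0.120 × (√329 − √271) = 0.120 × (18.1384 − 16.4621) = 0.120 × 1.6763 = 0.2012 W/m².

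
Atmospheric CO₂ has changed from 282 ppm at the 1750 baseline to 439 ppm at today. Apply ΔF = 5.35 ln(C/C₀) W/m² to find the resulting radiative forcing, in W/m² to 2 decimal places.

CO₂: 5.35 × ln(439/282) = 5.35 × ln(1.55674) = 5.35 × 0.44259 = 2.3679 W/m².

ΔF = 2.37 W/m²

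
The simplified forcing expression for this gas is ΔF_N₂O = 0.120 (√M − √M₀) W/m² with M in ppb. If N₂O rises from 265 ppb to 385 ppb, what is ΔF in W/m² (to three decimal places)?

ΔF = 0.401 W/m²

N₂O: 0.120 × (√385 − √265) = 0.120 × (19.6214 − 16.2788) = 0.120 × 3.3426 = 0.4011 W/m².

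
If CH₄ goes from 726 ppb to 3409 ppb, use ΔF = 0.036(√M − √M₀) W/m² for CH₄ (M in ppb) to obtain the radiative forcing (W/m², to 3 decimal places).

ΔF = 1.132 W/m²

CH₄: 0.036 × (√3409 − √726) = 0.036 × (58.3866 − 26.9444) = 0.036 × 31.4422 = 1.1319 W/m².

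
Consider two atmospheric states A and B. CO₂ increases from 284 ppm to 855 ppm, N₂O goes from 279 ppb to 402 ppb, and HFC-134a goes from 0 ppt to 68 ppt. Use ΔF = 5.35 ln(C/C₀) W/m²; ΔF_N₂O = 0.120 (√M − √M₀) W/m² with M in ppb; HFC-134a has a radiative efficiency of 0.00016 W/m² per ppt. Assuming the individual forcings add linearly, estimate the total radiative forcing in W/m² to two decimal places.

ΔF = 6.31 W/m²

CO₂: 5.35 × ln(855/284) = 5.35 × ln(3.01056) = 5.35 × 1.10213 = 5.8964 W/m².
N₂O: 0.120 × (√402 − √279) = 0.120 × (20.0499 − 16.7033) = 0.120 × 3.3466 = 0.4016 W/m².
HFC-134a: ΔF = 0.00016 × (68 − 0) = 0.00016 × 68 = 0.0109 W/m².
Total ΔF = 5.8964 + 0.4016 + 0.0109 = 6.3089 W/m².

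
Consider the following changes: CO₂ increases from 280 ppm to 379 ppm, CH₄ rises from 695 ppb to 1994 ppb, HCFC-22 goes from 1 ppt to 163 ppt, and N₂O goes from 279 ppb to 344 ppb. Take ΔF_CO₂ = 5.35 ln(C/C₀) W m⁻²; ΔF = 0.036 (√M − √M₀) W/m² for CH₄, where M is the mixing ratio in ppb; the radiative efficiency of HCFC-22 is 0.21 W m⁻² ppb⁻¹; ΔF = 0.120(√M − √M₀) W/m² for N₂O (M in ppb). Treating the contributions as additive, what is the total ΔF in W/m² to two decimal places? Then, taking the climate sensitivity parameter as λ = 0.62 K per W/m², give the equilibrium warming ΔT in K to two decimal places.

CO₂: 5.35 × ln(379/280) = 5.35 × ln(1.35357) = 5.35 × 0.30275 = 1.6197 W/m².
CH₄: 0.036 × (√1994 − √695) = 0.036 × (44.6542 − 26.3629) = 0.036 × 18.2913 = 0.6585 W/m².
HCFC-22: Δ = 163 − 1 = 162 ppt = 0.162 ppb; ΔF = 0.21 × 0.162 = 0.0340 W/m².
N₂O: 0.120 × (√344 − √279) = 0.120 × (18.5472 − 16.7033) = 0.120 × 1.8439 = 0.2213 W/m².
Total ΔF = 1.6197 + 0.6585 + 0.0340 + 0.2213 = 2.5335 W/m².
ΔT = λ ΔF = 0.62 × 2.53 = 1.5686 K.

ΔF = 2.53 W/m²; ΔT = 1.57 K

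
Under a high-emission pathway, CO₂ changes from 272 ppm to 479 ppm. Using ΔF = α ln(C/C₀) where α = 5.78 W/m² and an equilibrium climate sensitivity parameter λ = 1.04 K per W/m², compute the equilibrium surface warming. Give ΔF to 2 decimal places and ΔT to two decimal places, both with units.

ΔF = 3.27 W/m²; ΔT = 3.40 K

CO₂: 5.78 × ln(479/272) = 5.78 × ln(1.76103) = 5.78 × 0.56590 = 3.2709 W/m².
ΔT = λ ΔF = 1.04 × 3.27 = 3.4008 K.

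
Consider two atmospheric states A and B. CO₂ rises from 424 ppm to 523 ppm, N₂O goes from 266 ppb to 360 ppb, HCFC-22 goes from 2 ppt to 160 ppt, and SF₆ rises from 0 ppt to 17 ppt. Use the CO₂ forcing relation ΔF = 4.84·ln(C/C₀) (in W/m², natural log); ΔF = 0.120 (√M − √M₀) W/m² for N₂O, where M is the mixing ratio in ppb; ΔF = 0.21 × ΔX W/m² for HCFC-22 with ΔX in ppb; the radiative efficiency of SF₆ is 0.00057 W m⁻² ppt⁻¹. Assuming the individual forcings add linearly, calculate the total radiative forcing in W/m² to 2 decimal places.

ΔF = 1.38 W/m²

CO₂: 4.84 × ln(523/424) = 4.84 × ln(1.23349) = 4.84 × 0.20985 = 1.0157 W/m².
N₂O: 0.120 × (√360 − √266) = 0.120 × (18.9737 − 16.3095) = 0.120 × 2.6642 = 0.3197 W/m².
HCFC-22: Δ = 160 − 2 = 158 ppt = 0.158 ppb; ΔF = 0.21 × 0.158 = 0.0332 W/m².
SF₆: ΔF = 0.00057 × (17 − 0) = 0.00057 × 17 = 0.0097 W/m².
Total ΔF = 1.0157 + 0.3197 + 0.0332 + 0.0097 = 1.3783 W/m².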